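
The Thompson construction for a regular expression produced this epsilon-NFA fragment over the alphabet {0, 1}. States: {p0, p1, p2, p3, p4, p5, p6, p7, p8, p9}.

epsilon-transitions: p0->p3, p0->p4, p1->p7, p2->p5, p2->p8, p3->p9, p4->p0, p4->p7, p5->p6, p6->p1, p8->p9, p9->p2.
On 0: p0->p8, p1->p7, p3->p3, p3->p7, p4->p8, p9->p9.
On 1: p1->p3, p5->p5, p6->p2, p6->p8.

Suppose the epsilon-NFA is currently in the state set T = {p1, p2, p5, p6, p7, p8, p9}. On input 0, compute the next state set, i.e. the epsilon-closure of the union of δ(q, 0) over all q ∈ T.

p1 on 0 → {p7}.
p9 on 0 → {p9}.
No 0-transition from p2, p5, p6, p7, p8.
Union after reading 0: {p7, p9}.
Now take the epsilon-closure:
From p9 via epsilon: add p2.
From p2 via epsilon: add p5, p8.
From p5 via epsilon: add p6.
From p6 via epsilon: add p1.
No new states can be added; the closed set is {p1, p2, p5, p6, p7, p8, p9}.

{p1, p2, p5, p6, p7, p8, p9}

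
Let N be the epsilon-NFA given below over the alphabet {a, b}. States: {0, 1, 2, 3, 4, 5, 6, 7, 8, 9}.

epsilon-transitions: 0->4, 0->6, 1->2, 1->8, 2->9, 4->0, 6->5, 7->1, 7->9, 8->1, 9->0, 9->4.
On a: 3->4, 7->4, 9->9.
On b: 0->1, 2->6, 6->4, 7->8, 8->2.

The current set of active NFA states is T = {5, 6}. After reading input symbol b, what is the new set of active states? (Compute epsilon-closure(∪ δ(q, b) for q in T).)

6 on b → {4}.
No b-transition from 5.
Union after reading b: {4}.
Now take the epsilon-closure:
From 4 via epsilon: add 0.
From 0 via epsilon: add 6.
From 6 via epsilon: add 5.
No new states can be added; the closed set is {0, 4, 5, 6}.

{0, 4, 5, 6}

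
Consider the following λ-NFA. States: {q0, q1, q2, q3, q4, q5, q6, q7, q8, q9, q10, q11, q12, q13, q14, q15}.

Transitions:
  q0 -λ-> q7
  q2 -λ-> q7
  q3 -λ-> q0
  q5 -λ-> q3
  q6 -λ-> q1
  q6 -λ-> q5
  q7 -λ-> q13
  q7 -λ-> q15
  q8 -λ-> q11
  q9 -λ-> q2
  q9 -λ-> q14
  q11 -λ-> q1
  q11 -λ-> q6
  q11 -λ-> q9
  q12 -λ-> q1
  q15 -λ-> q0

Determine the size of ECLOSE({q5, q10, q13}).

7

Start with {q5, q10, q13}.
From q5 via λ: add q3.
From q3 via λ: add q0.
From q0 via λ: add q7.
From q7 via λ: add q15.
λ-closure = {q0, q3, q5, q7, q10, q13, q15}, which has 7 states.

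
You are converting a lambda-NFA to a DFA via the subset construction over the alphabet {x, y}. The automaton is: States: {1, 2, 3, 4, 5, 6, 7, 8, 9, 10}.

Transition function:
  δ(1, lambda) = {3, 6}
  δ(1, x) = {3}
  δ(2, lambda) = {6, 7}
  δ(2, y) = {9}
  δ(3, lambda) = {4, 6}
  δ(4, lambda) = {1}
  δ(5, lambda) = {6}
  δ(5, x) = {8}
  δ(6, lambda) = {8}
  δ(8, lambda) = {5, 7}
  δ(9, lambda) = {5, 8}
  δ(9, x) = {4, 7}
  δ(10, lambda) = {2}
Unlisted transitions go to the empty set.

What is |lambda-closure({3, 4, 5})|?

7

Start with {3, 4, 5}.
From 3 via lambda: add 6.
From 4 via lambda: add 1.
From 6 via lambda: add 8.
From 8 via lambda: add 7.
lambda-closure = {1, 3, 4, 5, 6, 7, 8}, which has 7 states.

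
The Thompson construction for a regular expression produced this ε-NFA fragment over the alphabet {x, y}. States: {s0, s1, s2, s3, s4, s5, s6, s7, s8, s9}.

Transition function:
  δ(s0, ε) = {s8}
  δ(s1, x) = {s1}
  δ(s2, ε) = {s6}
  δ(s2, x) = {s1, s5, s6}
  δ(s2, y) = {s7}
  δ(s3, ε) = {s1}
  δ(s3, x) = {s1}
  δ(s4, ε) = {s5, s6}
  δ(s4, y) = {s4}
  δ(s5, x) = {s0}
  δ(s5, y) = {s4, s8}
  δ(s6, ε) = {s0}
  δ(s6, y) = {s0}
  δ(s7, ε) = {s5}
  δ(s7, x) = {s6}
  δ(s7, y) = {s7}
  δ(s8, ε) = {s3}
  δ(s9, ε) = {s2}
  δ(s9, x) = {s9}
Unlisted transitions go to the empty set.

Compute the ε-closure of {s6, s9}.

Start with {s6, s9}.
From s6 via ε: add s0.
From s9 via ε: add s2.
From s0 via ε: add s8.
From s8 via ε: add s3.
From s3 via ε: add s1.
No new states can be added; the closed set is {s0, s1, s2, s3, s6, s8, s9}.

{s0, s1, s2, s3, s6, s8, s9}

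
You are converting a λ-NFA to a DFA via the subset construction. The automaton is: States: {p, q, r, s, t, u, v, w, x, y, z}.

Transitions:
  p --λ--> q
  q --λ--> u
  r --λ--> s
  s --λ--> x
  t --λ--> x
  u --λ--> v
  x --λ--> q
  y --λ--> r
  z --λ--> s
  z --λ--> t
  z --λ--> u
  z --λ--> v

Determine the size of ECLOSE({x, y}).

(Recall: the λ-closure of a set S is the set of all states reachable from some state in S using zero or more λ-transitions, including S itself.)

7

Start with {x, y}.
From x via λ: add q.
From y via λ: add r.
From q via λ: add u.
From r via λ: add s.
From u via λ: add v.
λ-closure = {q, r, s, u, v, x, y}, which has 7 states.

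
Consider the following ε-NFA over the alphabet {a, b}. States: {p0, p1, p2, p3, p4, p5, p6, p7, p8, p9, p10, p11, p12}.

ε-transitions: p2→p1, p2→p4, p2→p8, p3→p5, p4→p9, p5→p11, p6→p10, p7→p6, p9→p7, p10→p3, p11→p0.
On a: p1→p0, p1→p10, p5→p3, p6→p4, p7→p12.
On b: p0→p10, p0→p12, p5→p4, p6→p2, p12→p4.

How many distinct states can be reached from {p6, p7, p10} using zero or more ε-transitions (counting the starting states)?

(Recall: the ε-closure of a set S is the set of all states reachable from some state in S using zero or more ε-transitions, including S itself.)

7

Start with {p6, p7, p10}.
From p10 via ε: add p3.
From p3 via ε: add p5.
From p5 via ε: add p11.
From p11 via ε: add p0.
ε-closure = {p0, p3, p5, p6, p7, p10, p11}, which has 7 states.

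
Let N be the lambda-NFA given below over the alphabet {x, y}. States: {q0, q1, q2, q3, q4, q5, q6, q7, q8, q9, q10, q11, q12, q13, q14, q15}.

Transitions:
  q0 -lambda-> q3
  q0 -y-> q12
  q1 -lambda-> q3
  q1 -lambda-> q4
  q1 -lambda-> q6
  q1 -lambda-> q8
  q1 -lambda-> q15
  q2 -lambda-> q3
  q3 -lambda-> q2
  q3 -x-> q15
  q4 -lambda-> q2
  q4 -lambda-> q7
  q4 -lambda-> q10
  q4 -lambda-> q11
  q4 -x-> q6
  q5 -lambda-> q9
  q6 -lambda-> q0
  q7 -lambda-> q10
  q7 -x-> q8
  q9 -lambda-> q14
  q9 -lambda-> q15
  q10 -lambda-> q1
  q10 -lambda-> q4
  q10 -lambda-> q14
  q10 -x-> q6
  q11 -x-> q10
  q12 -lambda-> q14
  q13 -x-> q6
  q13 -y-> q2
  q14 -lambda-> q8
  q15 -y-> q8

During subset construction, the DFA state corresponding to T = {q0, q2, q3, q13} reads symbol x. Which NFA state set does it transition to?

{q0, q2, q3, q6, q15}

q3 on x → {q15}.
q13 on x → {q6}.
No x-transition from q0, q2.
Union after reading x: {q6, q15}.
Now take the lambda-closure:
From q6 via lambda: add q0.
From q0 via lambda: add q3.
From q3 via lambda: add q2.
No new states can be added; the closed set is {q0, q2, q3, q6, q15}.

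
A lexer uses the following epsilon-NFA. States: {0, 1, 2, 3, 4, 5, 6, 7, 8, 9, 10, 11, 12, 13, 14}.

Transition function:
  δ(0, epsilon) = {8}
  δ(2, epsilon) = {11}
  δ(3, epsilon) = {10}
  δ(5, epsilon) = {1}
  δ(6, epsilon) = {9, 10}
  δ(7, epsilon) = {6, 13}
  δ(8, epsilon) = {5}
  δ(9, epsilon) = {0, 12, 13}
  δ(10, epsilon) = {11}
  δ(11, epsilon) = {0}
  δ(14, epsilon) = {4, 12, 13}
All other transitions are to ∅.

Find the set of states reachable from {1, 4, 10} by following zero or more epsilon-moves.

Start with {1, 4, 10}.
From 10 via epsilon: add 11.
From 11 via epsilon: add 0.
From 0 via epsilon: add 8.
From 8 via epsilon: add 5.
No new states can be added; the closed set is {0, 1, 4, 5, 8, 10, 11}.

{0, 1, 4, 5, 8, 10, 11}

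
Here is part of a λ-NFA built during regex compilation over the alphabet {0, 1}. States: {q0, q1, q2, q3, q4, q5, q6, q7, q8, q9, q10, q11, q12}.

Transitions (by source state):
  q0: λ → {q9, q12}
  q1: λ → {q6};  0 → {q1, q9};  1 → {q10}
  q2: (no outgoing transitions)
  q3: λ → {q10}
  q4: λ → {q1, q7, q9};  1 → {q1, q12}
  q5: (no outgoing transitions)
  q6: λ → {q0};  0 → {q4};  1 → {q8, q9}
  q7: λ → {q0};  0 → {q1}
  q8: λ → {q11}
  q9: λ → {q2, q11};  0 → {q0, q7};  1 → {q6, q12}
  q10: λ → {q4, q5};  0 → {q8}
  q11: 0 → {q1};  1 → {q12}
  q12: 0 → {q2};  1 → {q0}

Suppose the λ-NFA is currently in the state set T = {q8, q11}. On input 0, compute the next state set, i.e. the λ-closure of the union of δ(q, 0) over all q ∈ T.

q11 on 0 → {q1}.
No 0-transition from q8.
Union after reading 0: {q1}.
Now take the λ-closure:
From q1 via λ: add q6.
From q6 via λ: add q0.
From q0 via λ: add q9, q12.
From q9 via λ: add q2, q11.
No new states can be added; the closed set is {q0, q1, q2, q6, q9, q11, q12}.

{q0, q1, q2, q6, q9, q11, q12}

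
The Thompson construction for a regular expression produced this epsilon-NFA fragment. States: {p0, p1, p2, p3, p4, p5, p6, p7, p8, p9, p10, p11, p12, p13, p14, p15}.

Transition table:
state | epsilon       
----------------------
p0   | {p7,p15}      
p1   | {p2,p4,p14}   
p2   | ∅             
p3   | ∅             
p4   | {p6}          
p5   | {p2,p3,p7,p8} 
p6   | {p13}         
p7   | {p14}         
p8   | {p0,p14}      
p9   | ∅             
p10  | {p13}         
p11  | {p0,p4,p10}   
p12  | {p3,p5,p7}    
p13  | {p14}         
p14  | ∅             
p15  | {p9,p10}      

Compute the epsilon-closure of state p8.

Start with {p8}.
From p8 via epsilon: add p0, p14.
From p0 via epsilon: add p7, p15.
From p15 via epsilon: add p9, p10.
From p10 via epsilon: add p13.
No new states can be added; the closed set is {p0, p7, p8, p9, p10, p13, p14, p15}.

{p0, p7, p8, p9, p10, p13, p14, p15}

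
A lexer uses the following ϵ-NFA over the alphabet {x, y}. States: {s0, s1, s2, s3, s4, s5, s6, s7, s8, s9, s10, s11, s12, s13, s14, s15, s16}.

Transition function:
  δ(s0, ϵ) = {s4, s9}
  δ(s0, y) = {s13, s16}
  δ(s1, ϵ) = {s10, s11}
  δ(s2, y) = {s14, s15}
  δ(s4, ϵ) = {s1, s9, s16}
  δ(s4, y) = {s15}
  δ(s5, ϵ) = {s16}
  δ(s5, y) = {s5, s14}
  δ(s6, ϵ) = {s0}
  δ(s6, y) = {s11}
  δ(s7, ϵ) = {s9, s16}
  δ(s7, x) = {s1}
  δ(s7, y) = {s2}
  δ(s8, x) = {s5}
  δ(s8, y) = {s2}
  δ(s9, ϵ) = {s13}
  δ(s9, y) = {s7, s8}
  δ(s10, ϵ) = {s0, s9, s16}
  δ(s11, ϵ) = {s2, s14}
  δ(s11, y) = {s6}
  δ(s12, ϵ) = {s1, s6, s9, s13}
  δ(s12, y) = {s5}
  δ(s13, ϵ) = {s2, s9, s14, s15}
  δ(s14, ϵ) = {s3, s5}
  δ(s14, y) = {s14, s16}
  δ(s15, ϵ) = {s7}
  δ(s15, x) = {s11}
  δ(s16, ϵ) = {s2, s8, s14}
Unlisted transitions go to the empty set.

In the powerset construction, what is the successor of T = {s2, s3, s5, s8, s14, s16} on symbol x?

{s2, s3, s5, s8, s14, s16}

s8 on x → {s5}.
No x-transition from s2, s3, s5, s14, s16.
Union after reading x: {s5}.
Now take the ϵ-closure:
From s5 via ϵ: add s16.
From s16 via ϵ: add s2, s8, s14.
From s14 via ϵ: add s3.
No new states can be added; the closed set is {s2, s3, s5, s8, s14, s16}.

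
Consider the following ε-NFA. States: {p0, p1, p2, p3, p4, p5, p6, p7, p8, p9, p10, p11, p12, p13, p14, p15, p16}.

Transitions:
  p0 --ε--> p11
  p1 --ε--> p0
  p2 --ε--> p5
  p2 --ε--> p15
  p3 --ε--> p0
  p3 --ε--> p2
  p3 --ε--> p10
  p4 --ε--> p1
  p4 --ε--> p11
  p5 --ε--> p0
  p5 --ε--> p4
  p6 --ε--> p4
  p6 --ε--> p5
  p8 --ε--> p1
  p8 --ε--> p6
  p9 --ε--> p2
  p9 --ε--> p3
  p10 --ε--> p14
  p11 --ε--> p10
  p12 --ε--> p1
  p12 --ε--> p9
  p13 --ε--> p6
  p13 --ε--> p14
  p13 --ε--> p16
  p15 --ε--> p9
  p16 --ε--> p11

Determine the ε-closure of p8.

Start with {p8}.
From p8 via ε: add p1, p6.
From p1 via ε: add p0.
From p6 via ε: add p4, p5.
From p0 via ε: add p11.
From p11 via ε: add p10.
From p10 via ε: add p14.
No new states can be added; the closed set is {p0, p1, p4, p5, p6, p8, p10, p11, p14}.

{p0, p1, p4, p5, p6, p8, p10, p11, p14}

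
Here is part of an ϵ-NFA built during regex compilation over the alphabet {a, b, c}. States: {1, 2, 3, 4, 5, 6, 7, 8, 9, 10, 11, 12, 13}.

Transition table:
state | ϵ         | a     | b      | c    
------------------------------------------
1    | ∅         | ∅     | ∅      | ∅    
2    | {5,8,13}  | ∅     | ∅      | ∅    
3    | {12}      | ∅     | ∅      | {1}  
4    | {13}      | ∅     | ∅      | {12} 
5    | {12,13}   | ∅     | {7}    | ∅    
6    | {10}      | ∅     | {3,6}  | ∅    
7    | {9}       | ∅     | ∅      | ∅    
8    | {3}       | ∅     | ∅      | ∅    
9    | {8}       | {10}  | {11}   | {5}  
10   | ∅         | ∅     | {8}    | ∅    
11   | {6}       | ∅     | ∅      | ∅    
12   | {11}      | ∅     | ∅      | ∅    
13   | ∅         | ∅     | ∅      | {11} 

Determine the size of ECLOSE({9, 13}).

8

Start with {9, 13}.
From 9 via ϵ: add 8.
From 8 via ϵ: add 3.
From 3 via ϵ: add 12.
From 12 via ϵ: add 11.
From 11 via ϵ: add 6.
From 6 via ϵ: add 10.
ϵ-closure = {3, 6, 8, 9, 10, 11, 12, 13}, which has 8 states.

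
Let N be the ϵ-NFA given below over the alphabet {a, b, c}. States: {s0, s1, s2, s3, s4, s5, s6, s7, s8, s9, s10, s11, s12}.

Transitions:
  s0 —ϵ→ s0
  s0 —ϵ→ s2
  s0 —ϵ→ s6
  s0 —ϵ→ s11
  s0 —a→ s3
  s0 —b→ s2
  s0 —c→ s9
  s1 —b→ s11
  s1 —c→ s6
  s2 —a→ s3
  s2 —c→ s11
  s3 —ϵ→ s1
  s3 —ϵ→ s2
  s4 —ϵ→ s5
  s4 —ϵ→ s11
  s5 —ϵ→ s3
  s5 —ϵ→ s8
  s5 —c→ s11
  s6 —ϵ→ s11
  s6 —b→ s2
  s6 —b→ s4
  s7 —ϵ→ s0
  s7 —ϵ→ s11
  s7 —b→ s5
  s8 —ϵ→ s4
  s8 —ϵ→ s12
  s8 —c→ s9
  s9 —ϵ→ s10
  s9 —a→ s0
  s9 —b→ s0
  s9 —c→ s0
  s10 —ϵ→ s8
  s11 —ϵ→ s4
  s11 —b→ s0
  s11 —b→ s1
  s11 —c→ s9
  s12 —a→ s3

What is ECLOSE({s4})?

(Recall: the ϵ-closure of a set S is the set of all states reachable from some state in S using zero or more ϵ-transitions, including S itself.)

{s1, s2, s3, s4, s5, s8, s11, s12}

Start with {s4}.
From s4 via ϵ: add s5, s11.
From s5 via ϵ: add s3, s8.
From s3 via ϵ: add s1, s2.
From s8 via ϵ: add s12.
No new states can be added; the closed set is {s1, s2, s3, s4, s5, s8, s11, s12}.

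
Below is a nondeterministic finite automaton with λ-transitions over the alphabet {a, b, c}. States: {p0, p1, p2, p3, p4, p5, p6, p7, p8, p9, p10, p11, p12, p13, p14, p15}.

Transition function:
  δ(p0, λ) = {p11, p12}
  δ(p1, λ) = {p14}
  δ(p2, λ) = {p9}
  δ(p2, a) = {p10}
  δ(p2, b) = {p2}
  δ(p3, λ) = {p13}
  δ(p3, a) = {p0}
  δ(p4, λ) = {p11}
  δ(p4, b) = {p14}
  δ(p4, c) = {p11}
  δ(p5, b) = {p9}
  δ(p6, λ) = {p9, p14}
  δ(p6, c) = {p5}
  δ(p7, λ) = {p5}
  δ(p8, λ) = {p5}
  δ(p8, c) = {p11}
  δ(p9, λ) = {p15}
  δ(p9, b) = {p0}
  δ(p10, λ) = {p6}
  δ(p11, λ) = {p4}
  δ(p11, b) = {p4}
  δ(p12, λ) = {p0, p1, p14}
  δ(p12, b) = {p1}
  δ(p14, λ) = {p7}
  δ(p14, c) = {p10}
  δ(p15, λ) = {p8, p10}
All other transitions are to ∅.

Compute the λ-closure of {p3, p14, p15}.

Start with {p3, p14, p15}.
From p3 via λ: add p13.
From p14 via λ: add p7.
From p15 via λ: add p8, p10.
From p7 via λ: add p5.
From p10 via λ: add p6.
From p6 via λ: add p9.
No new states can be added; the closed set is {p3, p5, p6, p7, p8, p9, p10, p13, p14, p15}.

{p3, p5, p6, p7, p8, p9, p10, p13, p14, p15}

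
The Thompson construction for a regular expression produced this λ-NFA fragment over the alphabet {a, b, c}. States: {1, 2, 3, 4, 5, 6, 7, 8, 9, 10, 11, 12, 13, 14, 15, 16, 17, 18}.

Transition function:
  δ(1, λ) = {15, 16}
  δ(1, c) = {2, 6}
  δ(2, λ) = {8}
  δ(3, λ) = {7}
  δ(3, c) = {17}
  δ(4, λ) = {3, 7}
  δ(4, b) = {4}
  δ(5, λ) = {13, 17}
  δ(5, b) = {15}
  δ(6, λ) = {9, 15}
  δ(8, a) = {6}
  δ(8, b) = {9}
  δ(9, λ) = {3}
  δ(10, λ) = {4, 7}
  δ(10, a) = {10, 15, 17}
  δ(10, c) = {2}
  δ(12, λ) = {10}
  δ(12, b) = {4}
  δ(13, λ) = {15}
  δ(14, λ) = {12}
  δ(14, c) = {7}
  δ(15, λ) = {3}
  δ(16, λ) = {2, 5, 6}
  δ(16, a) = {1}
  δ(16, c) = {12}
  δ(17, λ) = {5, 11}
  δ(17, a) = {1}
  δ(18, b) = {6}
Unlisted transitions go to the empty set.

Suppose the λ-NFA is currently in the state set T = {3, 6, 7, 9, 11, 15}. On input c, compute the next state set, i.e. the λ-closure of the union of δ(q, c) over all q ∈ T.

3 on c → {17}.
No c-transition from 6, 7, 9, 11, 15.
Union after reading c: {17}.
Now take the λ-closure:
From 17 via λ: add 5, 11.
From 5 via λ: add 13.
From 13 via λ: add 15.
From 15 via λ: add 3.
From 3 via λ: add 7.
No new states can be added; the closed set is {3, 5, 7, 11, 13, 15, 17}.

{3, 5, 7, 11, 13, 15, 17}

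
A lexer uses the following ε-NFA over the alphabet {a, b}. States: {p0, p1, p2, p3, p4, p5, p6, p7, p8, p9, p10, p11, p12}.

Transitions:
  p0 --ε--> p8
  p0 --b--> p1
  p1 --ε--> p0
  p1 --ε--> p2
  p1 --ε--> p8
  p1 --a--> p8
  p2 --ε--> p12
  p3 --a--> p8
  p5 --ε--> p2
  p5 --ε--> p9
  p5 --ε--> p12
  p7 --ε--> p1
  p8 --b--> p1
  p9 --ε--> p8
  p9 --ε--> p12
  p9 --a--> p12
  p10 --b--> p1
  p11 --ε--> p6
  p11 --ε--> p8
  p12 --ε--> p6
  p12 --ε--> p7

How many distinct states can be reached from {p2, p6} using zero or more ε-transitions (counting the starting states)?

7

Start with {p2, p6}.
From p2 via ε: add p12.
From p12 via ε: add p7.
From p7 via ε: add p1.
From p1 via ε: add p0, p8.
ε-closure = {p0, p1, p2, p6, p7, p8, p12}, which has 7 states.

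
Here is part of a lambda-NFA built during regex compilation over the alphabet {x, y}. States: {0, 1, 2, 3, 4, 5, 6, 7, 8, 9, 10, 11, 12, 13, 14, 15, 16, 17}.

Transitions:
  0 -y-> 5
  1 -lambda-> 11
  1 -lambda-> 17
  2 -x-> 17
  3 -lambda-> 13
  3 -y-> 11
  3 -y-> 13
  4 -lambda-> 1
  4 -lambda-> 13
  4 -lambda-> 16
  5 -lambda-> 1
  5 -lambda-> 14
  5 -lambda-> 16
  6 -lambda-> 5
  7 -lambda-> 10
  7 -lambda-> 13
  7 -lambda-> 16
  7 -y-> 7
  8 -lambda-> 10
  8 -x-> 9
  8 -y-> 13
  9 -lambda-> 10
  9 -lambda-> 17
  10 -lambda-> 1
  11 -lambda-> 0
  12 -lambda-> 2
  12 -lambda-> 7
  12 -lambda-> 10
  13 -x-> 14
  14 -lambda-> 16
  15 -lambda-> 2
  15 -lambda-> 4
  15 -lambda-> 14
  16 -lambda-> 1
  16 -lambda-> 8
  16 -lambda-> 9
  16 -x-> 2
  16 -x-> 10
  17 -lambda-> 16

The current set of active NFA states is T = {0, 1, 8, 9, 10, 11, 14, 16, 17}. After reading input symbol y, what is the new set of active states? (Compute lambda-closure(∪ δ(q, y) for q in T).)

0 on y → {5}.
8 on y → {13}.
No y-transition from 1, 9, 10, 11, 14, 16, 17.
Union after reading y: {5, 13}.
Now take the lambda-closure:
From 5 via lambda: add 1, 14, 16.
From 1 via lambda: add 11, 17.
From 16 via lambda: add 8, 9.
From 8 via lambda: add 10.
From 11 via lambda: add 0.
No new states can be added; the closed set is {0, 1, 5, 8, 9, 10, 11, 13, 14, 16, 17}.

{0, 1, 5, 8, 9, 10, 11, 13, 14, 16, 17}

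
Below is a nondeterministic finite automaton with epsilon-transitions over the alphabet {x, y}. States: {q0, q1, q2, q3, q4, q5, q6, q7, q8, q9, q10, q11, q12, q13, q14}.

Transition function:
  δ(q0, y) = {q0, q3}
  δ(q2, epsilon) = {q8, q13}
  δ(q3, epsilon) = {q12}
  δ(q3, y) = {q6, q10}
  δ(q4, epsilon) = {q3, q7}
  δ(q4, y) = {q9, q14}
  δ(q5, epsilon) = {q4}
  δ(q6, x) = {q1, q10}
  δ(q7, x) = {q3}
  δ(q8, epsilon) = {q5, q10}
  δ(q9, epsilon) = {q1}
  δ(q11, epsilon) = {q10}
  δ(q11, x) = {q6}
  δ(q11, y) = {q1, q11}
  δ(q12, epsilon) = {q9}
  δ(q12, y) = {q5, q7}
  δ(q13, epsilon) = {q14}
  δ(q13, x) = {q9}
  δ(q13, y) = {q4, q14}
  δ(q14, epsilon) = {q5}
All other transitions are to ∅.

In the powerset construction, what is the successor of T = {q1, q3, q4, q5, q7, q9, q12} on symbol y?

q3 on y → {q6, q10}.
q4 on y → {q9, q14}.
q12 on y → {q5, q7}.
No y-transition from q1, q5, q7, q9.
Union after reading y: {q5, q6, q7, q9, q10, q14}.
Now take the epsilon-closure:
From q5 via epsilon: add q4.
From q9 via epsilon: add q1.
From q4 via epsilon: add q3.
From q3 via epsilon: add q12.
No new states can be added; the closed set is {q1, q3, q4, q5, q6, q7, q9, q10, q12, q14}.

{q1, q3, q4, q5, q6, q7, q9, q10, q12, q14}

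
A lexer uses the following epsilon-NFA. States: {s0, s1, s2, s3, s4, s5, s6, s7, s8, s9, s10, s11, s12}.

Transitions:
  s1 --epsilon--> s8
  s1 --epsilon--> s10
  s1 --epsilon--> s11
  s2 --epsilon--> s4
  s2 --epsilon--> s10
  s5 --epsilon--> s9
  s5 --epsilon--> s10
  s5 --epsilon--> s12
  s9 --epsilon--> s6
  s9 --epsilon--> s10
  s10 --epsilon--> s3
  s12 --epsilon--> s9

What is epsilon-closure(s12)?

Start with {s12}.
From s12 via epsilon: add s9.
From s9 via epsilon: add s6, s10.
From s10 via epsilon: add s3.
No new states can be added; the closed set is {s3, s6, s9, s10, s12}.

{s3, s6, s9, s10, s12}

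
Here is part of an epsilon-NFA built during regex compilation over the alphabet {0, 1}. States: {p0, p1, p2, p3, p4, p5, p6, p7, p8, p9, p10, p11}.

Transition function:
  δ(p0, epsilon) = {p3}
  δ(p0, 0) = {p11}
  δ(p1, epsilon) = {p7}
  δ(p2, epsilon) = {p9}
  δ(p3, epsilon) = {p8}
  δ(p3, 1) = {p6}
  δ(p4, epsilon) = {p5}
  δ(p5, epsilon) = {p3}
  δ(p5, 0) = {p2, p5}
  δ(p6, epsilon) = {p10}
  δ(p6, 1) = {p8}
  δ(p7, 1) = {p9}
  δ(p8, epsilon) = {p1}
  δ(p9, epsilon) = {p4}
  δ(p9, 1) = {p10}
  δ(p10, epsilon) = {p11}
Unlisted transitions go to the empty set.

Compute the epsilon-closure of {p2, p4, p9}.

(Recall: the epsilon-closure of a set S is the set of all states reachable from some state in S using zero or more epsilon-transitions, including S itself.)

Start with {p2, p4, p9}.
From p4 via epsilon: add p5.
From p5 via epsilon: add p3.
From p3 via epsilon: add p8.
From p8 via epsilon: add p1.
From p1 via epsilon: add p7.
No new states can be added; the closed set is {p1, p2, p3, p4, p5, p7, p8, p9}.

{p1, p2, p3, p4, p5, p7, p8, p9}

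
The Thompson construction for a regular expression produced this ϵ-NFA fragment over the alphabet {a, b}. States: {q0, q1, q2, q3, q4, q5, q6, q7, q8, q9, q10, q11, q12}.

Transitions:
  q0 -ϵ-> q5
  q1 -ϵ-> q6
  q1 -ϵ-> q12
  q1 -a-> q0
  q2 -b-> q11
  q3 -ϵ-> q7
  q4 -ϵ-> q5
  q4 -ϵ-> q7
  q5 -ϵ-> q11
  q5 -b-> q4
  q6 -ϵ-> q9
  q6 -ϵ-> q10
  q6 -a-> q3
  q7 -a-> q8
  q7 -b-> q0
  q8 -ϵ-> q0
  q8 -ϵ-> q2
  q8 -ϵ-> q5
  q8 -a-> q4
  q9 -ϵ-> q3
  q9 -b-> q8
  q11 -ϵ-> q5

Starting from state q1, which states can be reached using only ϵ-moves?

Start with {q1}.
From q1 via ϵ: add q6, q12.
From q6 via ϵ: add q9, q10.
From q9 via ϵ: add q3.
From q3 via ϵ: add q7.
No new states can be added; the closed set is {q1, q3, q6, q7, q9, q10, q12}.

{q1, q3, q6, q7, q9, q10, q12}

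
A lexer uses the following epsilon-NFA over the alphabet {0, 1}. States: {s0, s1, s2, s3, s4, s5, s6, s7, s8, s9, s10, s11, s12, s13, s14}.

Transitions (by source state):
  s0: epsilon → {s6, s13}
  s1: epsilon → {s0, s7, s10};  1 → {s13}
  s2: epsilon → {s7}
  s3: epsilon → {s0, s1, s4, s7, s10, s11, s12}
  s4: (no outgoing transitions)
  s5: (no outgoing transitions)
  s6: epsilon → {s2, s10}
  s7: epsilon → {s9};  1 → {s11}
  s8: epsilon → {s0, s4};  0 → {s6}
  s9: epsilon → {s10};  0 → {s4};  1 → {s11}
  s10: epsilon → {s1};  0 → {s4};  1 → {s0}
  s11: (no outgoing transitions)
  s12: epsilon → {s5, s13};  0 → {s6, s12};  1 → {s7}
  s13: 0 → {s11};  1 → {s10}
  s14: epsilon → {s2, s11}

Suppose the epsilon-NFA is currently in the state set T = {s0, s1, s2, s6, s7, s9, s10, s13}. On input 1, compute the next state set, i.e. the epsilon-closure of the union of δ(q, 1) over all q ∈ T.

s1 on 1 → {s13}.
s7 on 1 → {s11}.
s9 on 1 → {s11}.
s10 on 1 → {s0}.
s13 on 1 → {s10}.
No 1-transition from s0, s2, s6.
Union after reading 1: {s0, s10, s11, s13}.
Now take the epsilon-closure:
From s0 via epsilon: add s6.
From s10 via epsilon: add s1.
From s1 via epsilon: add s7.
From s6 via epsilon: add s2.
From s7 via epsilon: add s9.
No new states can be added; the closed set is {s0, s1, s2, s6, s7, s9, s10, s11, s13}.

{s0, s1, s2, s6, s7, s9, s10, s11, s13}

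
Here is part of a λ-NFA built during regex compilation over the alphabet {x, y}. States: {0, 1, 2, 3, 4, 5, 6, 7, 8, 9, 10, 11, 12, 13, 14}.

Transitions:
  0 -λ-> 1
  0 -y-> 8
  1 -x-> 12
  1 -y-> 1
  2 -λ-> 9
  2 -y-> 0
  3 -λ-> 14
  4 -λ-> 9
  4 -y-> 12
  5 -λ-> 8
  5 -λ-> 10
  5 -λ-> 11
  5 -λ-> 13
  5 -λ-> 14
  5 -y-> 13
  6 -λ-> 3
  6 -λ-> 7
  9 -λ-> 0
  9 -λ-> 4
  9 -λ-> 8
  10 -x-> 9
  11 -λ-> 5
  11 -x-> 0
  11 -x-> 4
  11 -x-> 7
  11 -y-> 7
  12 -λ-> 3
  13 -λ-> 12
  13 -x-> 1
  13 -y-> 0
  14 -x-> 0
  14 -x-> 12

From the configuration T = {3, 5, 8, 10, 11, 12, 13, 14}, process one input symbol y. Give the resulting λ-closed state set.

{0, 1, 3, 7, 12, 13, 14}

5 on y → {13}.
11 on y → {7}.
13 on y → {0}.
No y-transition from 3, 8, 10, 12, 14.
Union after reading y: {0, 7, 13}.
Now take the λ-closure:
From 0 via λ: add 1.
From 13 via λ: add 12.
From 12 via λ: add 3.
From 3 via λ: add 14.
No new states can be added; the closed set is {0, 1, 3, 7, 12, 13, 14}.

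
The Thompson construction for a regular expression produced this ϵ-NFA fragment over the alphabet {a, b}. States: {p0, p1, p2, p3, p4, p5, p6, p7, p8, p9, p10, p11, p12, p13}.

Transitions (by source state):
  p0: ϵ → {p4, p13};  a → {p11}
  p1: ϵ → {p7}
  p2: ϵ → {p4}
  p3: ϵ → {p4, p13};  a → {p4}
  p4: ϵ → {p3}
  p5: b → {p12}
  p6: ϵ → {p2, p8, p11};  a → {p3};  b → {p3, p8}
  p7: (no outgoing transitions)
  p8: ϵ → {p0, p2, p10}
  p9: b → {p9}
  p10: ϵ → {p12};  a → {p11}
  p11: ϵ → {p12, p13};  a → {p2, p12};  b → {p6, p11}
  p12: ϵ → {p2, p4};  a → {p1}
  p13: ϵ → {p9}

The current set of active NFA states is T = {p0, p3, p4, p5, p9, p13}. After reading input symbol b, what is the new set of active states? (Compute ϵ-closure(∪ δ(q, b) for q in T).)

{p2, p3, p4, p9, p12, p13}

p5 on b → {p12}.
p9 on b → {p9}.
No b-transition from p0, p3, p4, p13.
Union after reading b: {p9, p12}.
Now take the ϵ-closure:
From p12 via ϵ: add p2, p4.
From p4 via ϵ: add p3.
From p3 via ϵ: add p13.
No new states can be added; the closed set is {p2, p3, p4, p9, p12, p13}.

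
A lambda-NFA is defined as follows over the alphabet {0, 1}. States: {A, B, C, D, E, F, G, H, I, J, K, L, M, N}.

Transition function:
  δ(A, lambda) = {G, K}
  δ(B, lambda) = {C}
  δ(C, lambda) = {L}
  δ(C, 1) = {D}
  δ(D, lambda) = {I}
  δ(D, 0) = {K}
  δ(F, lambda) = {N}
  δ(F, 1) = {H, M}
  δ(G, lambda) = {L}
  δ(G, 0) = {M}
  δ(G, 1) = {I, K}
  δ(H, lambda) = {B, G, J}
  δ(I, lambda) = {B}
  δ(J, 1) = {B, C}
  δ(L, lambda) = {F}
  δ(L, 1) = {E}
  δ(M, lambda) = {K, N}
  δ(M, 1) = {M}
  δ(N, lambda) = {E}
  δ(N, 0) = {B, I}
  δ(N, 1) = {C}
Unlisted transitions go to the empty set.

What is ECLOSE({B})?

{B, C, E, F, L, N}

Start with {B}.
From B via lambda: add C.
From C via lambda: add L.
From L via lambda: add F.
From F via lambda: add N.
From N via lambda: add E.
No new states can be added; the closed set is {B, C, E, F, L, N}.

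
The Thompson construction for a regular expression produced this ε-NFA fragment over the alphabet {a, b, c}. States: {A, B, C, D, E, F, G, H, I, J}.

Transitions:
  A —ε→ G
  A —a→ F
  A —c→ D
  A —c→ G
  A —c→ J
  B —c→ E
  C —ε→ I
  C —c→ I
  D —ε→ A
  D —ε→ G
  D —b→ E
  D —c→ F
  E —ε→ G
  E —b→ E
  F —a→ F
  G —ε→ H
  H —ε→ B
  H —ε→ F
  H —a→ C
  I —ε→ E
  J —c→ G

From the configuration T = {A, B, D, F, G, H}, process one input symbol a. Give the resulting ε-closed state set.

{B, C, E, F, G, H, I}

A on a → {F}.
F on a → {F}.
H on a → {C}.
No a-transition from B, D, G.
Union after reading a: {C, F}.
Now take the ε-closure:
From C via ε: add I.
From I via ε: add E.
From E via ε: add G.
From G via ε: add H.
From H via ε: add B.
No new states can be added; the closed set is {B, C, E, F, G, H, I}.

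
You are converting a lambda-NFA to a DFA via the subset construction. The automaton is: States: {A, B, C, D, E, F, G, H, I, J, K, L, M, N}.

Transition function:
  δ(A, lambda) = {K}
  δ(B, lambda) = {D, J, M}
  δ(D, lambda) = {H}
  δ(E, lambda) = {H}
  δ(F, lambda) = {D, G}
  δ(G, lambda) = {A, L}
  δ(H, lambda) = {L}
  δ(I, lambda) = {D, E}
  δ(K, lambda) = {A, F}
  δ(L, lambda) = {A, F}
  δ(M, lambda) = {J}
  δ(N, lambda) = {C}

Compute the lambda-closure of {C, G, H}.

{A, C, D, F, G, H, K, L}

Start with {C, G, H}.
From G via lambda: add A, L.
From A via lambda: add K.
From L via lambda: add F.
From F via lambda: add D.
No new states can be added; the closed set is {A, C, D, F, G, H, K, L}.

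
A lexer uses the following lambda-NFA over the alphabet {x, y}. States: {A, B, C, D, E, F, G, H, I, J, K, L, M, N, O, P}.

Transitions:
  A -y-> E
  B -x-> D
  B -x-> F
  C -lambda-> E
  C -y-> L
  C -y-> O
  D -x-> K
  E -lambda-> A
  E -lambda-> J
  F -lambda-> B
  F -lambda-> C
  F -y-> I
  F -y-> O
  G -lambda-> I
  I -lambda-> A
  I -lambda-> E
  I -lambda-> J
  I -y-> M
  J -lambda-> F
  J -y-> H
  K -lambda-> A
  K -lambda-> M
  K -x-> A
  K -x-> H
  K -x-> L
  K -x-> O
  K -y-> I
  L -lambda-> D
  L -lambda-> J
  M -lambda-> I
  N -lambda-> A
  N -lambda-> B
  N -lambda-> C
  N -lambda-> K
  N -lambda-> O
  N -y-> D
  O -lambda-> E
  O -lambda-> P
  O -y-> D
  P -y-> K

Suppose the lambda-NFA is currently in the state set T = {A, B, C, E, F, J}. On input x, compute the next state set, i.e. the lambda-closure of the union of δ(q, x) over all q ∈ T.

{A, B, C, D, E, F, J}

B on x → {D, F}.
No x-transition from A, C, E, F, J.
Union after reading x: {D, F}.
Now take the lambda-closure:
From F via lambda: add B, C.
From C via lambda: add E.
From E via lambda: add A, J.
No new states can be added; the closed set is {A, B, C, D, E, F, J}.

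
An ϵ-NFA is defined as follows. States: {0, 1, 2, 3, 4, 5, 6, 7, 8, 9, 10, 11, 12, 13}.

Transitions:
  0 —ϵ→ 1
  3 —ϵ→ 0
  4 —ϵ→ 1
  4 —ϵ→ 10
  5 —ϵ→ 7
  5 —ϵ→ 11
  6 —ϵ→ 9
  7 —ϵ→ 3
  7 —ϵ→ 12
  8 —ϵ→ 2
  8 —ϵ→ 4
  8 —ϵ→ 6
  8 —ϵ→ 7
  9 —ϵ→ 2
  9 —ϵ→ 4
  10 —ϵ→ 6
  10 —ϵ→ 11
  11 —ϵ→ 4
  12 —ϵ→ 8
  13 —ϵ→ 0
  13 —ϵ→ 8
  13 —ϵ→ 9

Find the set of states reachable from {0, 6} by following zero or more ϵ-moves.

{0, 1, 2, 4, 6, 9, 10, 11}

Start with {0, 6}.
From 0 via ϵ: add 1.
From 6 via ϵ: add 9.
From 9 via ϵ: add 2, 4.
From 4 via ϵ: add 10.
From 10 via ϵ: add 11.
No new states can be added; the closed set is {0, 1, 2, 4, 6, 9, 10, 11}.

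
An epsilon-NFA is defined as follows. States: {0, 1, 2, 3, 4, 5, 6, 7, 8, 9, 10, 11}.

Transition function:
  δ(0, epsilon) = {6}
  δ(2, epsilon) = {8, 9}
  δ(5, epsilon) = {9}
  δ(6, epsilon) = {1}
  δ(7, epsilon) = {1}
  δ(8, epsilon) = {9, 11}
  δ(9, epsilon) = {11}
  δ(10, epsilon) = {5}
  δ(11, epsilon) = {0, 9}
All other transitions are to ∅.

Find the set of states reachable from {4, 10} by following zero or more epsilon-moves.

Start with {4, 10}.
From 10 via epsilon: add 5.
From 5 via epsilon: add 9.
From 9 via epsilon: add 11.
From 11 via epsilon: add 0.
From 0 via epsilon: add 6.
From 6 via epsilon: add 1.
No new states can be added; the closed set is {0, 1, 4, 5, 6, 9, 10, 11}.

{0, 1, 4, 5, 6, 9, 10, 11}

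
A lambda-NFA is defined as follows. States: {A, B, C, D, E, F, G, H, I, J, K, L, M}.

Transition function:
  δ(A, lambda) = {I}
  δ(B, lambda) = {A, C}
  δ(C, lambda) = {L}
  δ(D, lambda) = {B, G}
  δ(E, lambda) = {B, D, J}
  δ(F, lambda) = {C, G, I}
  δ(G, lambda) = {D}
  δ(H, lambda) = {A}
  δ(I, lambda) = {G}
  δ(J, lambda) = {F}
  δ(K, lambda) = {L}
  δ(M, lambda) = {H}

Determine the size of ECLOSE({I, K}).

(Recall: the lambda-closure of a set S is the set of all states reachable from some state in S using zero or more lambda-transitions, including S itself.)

8

Start with {I, K}.
From I via lambda: add G.
From K via lambda: add L.
From G via lambda: add D.
From D via lambda: add B.
From B via lambda: add A, C.
lambda-closure = {A, B, C, D, G, I, K, L}, which has 8 states.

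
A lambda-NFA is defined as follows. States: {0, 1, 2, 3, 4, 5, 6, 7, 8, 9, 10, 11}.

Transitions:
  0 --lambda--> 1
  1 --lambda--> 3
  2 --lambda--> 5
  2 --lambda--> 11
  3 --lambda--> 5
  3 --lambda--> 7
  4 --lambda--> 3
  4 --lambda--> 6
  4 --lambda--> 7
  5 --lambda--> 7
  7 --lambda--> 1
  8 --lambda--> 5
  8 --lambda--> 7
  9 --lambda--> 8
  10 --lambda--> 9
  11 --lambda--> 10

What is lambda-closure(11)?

Start with {11}.
From 11 via lambda: add 10.
From 10 via lambda: add 9.
From 9 via lambda: add 8.
From 8 via lambda: add 5, 7.
From 7 via lambda: add 1.
From 1 via lambda: add 3.
No new states can be added; the closed set is {1, 3, 5, 7, 8, 9, 10, 11}.

{1, 3, 5, 7, 8, 9, 10, 11}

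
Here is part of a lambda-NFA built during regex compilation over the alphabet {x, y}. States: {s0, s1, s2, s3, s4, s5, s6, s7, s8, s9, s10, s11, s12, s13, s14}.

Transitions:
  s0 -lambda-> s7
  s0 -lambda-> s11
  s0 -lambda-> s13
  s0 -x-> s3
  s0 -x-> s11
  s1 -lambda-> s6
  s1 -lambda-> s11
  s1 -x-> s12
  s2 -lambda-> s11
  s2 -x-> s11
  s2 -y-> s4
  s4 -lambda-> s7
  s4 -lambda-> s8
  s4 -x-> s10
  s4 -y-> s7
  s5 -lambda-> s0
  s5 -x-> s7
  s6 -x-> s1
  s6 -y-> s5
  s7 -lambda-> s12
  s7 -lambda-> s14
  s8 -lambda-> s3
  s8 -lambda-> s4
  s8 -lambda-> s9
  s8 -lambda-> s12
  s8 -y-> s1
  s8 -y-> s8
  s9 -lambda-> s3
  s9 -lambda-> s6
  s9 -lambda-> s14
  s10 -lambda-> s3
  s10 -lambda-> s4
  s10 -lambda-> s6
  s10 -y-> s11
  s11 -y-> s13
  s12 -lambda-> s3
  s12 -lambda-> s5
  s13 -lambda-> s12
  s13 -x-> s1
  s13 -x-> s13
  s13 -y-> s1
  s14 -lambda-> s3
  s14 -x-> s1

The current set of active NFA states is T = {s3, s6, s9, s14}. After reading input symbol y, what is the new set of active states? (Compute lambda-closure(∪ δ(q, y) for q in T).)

s6 on y → {s5}.
No y-transition from s3, s9, s14.
Union after reading y: {s5}.
Now take the lambda-closure:
From s5 via lambda: add s0.
From s0 via lambda: add s7, s11, s13.
From s7 via lambda: add s12, s14.
From s12 via lambda: add s3.
No new states can be added; the closed set is {s0, s3, s5, s7, s11, s12, s13, s14}.

{s0, s3, s5, s7, s11, s12, s13, s14}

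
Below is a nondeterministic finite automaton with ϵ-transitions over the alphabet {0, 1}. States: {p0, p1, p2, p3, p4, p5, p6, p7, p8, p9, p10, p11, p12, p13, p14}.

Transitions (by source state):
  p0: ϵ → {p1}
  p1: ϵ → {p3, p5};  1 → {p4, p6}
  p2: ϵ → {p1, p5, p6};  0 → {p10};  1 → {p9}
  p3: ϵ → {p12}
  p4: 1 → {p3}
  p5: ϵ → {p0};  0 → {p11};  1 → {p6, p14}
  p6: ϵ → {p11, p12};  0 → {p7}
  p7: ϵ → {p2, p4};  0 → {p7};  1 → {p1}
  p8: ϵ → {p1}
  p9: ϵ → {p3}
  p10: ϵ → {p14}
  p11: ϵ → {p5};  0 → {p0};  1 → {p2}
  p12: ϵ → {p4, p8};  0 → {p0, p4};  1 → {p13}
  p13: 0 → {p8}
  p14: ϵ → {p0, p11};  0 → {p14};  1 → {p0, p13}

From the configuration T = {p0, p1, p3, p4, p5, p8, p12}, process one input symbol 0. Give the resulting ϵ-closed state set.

p5 on 0 → {p11}.
p12 on 0 → {p0, p4}.
No 0-transition from p0, p1, p3, p4, p8.
Union after reading 0: {p0, p4, p11}.
Now take the ϵ-closure:
From p0 via ϵ: add p1.
From p11 via ϵ: add p5.
From p1 via ϵ: add p3.
From p3 via ϵ: add p12.
From p12 via ϵ: add p8.
No new states can be added; the closed set is {p0, p1, p3, p4, p5, p8, p11, p12}.

{p0, p1, p3, p4, p5, p8, p11, p12}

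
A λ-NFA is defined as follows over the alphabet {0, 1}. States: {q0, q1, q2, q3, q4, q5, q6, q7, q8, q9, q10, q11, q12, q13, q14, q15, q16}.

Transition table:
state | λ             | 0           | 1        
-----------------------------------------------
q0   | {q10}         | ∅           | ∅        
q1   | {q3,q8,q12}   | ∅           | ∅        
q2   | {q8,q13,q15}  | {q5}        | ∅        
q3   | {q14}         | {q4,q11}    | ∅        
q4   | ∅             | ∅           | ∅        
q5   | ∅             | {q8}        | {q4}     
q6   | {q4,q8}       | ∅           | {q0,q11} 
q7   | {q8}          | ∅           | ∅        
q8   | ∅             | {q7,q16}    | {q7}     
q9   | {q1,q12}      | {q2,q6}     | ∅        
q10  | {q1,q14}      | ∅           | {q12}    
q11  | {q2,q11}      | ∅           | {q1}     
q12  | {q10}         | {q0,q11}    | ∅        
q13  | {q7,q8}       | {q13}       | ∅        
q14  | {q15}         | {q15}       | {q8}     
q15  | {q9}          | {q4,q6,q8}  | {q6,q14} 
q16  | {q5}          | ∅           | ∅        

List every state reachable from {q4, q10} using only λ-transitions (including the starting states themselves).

{q1, q3, q4, q8, q9, q10, q12, q14, q15}

Start with {q4, q10}.
From q10 via λ: add q1, q14.
From q1 via λ: add q3, q8, q12.
From q14 via λ: add q15.
From q15 via λ: add q9.
No new states can be added; the closed set is {q1, q3, q4, q8, q9, q10, q12, q14, q15}.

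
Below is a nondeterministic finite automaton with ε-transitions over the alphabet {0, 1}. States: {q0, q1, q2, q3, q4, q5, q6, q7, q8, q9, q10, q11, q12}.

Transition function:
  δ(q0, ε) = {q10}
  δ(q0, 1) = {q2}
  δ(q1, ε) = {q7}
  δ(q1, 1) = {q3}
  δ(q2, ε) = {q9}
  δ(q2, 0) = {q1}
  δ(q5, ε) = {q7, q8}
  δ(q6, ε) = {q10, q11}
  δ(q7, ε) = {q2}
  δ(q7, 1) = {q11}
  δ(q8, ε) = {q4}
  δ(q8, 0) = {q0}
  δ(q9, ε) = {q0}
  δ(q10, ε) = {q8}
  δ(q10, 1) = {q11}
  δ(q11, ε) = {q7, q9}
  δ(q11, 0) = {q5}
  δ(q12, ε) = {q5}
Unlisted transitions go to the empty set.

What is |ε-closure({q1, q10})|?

Start with {q1, q10}.
From q1 via ε: add q7.
From q10 via ε: add q8.
From q7 via ε: add q2.
From q8 via ε: add q4.
From q2 via ε: add q9.
From q9 via ε: add q0.
ε-closure = {q0, q1, q2, q4, q7, q8, q9, q10}, which has 8 states.

8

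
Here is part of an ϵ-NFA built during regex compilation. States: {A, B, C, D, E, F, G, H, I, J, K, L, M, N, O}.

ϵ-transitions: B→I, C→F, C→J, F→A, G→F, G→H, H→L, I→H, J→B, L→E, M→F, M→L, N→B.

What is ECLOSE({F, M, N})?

{A, B, E, F, H, I, L, M, N}

Start with {F, M, N}.
From F via ϵ: add A.
From M via ϵ: add L.
From N via ϵ: add B.
From B via ϵ: add I.
From L via ϵ: add E.
From I via ϵ: add H.
No new states can be added; the closed set is {A, B, E, F, H, I, L, M, N}.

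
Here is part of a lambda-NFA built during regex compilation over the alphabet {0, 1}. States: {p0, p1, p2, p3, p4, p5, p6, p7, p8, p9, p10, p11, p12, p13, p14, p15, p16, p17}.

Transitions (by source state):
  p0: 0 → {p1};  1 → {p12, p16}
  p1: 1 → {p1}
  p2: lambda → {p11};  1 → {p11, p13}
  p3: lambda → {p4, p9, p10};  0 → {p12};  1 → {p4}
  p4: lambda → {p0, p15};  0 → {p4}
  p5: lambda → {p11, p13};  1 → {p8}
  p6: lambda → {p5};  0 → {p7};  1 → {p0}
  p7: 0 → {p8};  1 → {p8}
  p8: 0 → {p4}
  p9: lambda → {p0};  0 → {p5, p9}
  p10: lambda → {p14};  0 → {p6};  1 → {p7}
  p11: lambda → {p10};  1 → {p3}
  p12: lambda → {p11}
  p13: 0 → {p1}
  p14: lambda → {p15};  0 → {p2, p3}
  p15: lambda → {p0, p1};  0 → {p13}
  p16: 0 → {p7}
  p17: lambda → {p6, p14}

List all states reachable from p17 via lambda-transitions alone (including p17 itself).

{p0, p1, p5, p6, p10, p11, p13, p14, p15, p17}

Start with {p17}.
From p17 via lambda: add p6, p14.
From p6 via lambda: add p5.
From p14 via lambda: add p15.
From p5 via lambda: add p11, p13.
From p15 via lambda: add p0, p1.
From p11 via lambda: add p10.
No new states can be added; the closed set is {p0, p1, p5, p6, p10, p11, p13, p14, p15, p17}.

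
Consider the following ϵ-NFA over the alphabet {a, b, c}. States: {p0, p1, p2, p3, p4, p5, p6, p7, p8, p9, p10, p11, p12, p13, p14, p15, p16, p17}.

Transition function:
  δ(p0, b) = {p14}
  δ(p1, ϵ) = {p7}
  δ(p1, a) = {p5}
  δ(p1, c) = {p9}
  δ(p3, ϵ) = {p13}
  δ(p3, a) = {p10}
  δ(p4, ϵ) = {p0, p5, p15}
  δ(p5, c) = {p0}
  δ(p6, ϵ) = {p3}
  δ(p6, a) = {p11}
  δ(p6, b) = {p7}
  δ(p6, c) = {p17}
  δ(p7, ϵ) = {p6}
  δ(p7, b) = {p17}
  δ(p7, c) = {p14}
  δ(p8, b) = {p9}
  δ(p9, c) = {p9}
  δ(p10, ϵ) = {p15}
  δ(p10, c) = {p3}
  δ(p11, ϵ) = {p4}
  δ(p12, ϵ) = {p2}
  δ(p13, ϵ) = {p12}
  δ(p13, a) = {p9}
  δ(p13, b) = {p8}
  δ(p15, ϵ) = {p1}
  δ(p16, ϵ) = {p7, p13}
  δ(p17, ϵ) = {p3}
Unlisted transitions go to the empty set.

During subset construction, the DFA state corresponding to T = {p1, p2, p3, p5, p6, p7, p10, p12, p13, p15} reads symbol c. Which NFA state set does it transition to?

{p0, p2, p3, p9, p12, p13, p14, p17}

p1 on c → {p9}.
p5 on c → {p0}.
p6 on c → {p17}.
p7 on c → {p14}.
p10 on c → {p3}.
No c-transition from p2, p3, p12, p13, p15.
Union after reading c: {p0, p3, p9, p14, p17}.
Now take the ϵ-closure:
From p3 via ϵ: add p13.
From p13 via ϵ: add p12.
From p12 via ϵ: add p2.
No new states can be added; the closed set is {p0, p2, p3, p9, p12, p13, p14, p17}.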